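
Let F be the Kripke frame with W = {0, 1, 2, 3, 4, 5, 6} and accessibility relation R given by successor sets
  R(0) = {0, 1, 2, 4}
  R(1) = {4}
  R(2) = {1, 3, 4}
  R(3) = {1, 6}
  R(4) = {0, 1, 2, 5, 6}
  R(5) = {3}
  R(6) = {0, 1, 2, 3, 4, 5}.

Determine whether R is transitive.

No

Transitive: no — 0 R 2 and 2 R 3, but not 0 R 3.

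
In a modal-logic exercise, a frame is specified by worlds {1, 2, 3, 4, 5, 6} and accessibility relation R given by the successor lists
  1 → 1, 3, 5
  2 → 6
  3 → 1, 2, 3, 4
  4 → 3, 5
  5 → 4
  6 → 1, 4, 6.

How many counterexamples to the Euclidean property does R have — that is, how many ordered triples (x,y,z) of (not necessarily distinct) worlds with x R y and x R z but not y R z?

22

Enumerating: (1,3,5), (1,5,1), (1,5,3), (1,5,5), (3,1,2), (3,1,4), (3,2,1), (3,2,2), (3,2,3), (3,2,4), (3,4,1), (3,4,2), … and 10 more.
Total: 22.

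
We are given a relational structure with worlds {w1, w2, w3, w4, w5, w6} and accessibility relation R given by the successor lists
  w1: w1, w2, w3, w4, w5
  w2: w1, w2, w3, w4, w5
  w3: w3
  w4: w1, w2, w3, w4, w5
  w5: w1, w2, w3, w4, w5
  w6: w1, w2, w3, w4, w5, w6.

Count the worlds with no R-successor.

0

R is serial; there are no such worlds.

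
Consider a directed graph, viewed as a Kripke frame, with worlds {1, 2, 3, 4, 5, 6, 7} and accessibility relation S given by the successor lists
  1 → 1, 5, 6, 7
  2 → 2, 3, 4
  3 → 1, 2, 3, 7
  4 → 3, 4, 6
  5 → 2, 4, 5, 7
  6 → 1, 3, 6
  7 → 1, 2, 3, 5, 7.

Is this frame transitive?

No

Transitive: no — 1 S 5 and 5 S 2, but not 1 S 2.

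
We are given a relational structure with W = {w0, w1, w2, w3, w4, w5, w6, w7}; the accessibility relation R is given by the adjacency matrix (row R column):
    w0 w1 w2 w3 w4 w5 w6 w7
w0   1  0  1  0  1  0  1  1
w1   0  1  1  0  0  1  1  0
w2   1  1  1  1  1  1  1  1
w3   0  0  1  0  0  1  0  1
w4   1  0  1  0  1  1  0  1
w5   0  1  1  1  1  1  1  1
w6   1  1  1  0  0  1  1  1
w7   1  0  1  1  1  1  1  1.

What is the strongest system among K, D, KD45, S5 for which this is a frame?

Serial (axiom D): yes — every world has a successor (e.g. w0 R w0).
Euclidean (axiom 5): no — w0 R w4 and w0 R w6, but not w4 R w6.
Transitive (axiom 4): no — w0 R w2 and w2 R w1, but not w0 R w1.
Reflexive (axiom T): no — w3 is not related to itself.
So F validates K, D; KD45 would additionally require R to be Euclidean and transitive. The strongest is D.

D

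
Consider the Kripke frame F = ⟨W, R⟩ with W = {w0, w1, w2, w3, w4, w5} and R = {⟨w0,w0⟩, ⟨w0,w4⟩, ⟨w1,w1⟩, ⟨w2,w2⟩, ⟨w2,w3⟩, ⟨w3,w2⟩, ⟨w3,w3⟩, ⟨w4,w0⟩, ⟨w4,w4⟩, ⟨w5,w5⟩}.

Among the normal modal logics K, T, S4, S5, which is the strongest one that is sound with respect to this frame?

Reflexive (axiom T): yes — every world is R-related to itself.
Transitive (axiom 4): yes — every two-step R-path is closed by a direct edge.
Euclidean (axiom 5): yes — any two successors of a common world are R-related.
So F validates K, T, S4, S5. The strongest is S5.

S5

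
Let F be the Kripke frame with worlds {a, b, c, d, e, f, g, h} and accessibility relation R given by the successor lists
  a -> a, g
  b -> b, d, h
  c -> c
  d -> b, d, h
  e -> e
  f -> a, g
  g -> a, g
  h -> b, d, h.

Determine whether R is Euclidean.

Yes

Euclidean: yes — any two successors of a common world are R-related.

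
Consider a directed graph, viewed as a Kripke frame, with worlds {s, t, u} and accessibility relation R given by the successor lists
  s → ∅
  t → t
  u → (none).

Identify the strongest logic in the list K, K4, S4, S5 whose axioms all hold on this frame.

K4

Transitive (axiom 4): yes — every two-step R-path is closed by a direct edge.
Reflexive (axiom T): no — s is not related to itself.
Euclidean (axiom 5): yes — any two successors of a common world are R-related.
So F validates K, K4; S4 would additionally require R to be reflexive. The strongest is K4.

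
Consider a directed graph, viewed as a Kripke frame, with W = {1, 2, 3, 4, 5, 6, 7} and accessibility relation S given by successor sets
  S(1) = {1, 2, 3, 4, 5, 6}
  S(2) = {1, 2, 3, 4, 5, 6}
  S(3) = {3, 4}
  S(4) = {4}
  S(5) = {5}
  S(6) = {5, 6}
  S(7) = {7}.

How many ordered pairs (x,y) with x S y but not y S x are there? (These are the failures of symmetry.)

Enumerating: (1,3), (1,4), (1,5), (1,6), (2,3), (2,4), (2,5), (2,6), (3,4), (6,5).

10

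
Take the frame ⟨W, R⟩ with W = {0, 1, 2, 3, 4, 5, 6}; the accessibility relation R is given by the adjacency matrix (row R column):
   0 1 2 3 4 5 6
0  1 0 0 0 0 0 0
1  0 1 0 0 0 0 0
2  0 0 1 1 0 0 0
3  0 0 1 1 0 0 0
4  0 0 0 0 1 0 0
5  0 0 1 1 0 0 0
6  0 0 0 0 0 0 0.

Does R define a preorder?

Reflexive: no — 5 is not related to itself.
Transitive: yes — every two-step R-path is closed by a direct edge.
So R is not a preorder.

No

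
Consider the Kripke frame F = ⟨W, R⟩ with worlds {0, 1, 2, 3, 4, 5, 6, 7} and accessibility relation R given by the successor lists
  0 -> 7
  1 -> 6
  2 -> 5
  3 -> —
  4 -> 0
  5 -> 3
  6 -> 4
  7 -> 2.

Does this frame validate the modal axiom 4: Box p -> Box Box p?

By correspondence theory, 4 is valid on a frame iff R is transitive.
Transitive: no — 0 R 7 and 7 R 2, but not 0 R 2.

No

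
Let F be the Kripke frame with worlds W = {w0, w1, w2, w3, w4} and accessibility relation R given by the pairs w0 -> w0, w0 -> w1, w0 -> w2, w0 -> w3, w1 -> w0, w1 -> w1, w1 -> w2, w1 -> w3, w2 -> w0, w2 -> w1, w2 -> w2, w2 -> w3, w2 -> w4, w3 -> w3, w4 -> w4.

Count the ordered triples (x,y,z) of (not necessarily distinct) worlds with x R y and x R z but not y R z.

Enumerating: (w0,w3,w0), (w0,w3,w1), (w0,w3,w2), (w1,w3,w0), (w1,w3,w1), (w1,w3,w2), (w2,w0,w4), (w2,w1,w4), (w2,w3,w0), (w2,w3,w1), (w2,w3,w2), (w2,w3,w4), (w2,w4,w0), (w2,w4,w1), (w2,w4,w2), (w2,w4,w3).

16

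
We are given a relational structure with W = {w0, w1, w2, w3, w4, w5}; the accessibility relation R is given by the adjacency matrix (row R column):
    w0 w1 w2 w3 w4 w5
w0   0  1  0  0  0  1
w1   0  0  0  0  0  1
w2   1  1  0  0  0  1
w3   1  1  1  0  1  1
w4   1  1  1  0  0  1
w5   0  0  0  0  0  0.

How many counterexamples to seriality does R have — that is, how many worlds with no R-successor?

1

Enumerating: w5.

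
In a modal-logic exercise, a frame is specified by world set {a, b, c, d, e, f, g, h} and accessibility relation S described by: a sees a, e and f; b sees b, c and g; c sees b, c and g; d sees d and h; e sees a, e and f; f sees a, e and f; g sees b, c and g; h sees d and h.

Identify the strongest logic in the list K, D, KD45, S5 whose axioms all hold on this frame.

S5

Serial (axiom D): yes — every world has a successor (e.g. a S a).
Euclidean (axiom 5): yes — any two successors of a common world are S-related.
Transitive (axiom 4): yes — every two-step S-path is closed by a direct edge.
Reflexive (axiom T): yes — every world is S-related to itself.
So F validates K, D, KD45, S5. The strongest is S5.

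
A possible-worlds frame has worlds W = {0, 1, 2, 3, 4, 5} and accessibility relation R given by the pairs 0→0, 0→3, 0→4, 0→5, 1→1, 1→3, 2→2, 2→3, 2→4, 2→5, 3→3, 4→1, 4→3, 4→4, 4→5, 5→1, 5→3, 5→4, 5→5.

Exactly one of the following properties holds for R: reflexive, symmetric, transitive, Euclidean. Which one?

Reflexive: yes — every world is R-related to itself.
Symmetric: no — 0 R 3 but not 3 R 0.
Transitive: no — 0 R 4 and 4 R 1, but not 0 R 1.
Euclidean: no — 0 R 3 and 0 R 4, but not 3 R 4.
Only reflexive holds.

reflexive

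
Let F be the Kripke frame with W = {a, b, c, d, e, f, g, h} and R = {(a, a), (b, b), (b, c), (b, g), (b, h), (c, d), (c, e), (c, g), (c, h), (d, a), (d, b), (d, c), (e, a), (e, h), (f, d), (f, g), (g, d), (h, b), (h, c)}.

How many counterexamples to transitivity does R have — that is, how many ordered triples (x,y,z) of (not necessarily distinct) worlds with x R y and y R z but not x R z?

Enumerating: (b,c,d), (b,c,e), (b,g,d), (c,d,a), (c,d,b), (c,d,c), (c,e,a), (c,h,b), (c,h,c), (d,b,g), (d,b,h), (d,c,d), … and 17 more.
Total: 29.

29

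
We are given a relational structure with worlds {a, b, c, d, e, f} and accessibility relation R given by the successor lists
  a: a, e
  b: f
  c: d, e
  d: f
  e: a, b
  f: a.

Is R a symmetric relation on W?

Symmetric: no — b R f but not f R b.

No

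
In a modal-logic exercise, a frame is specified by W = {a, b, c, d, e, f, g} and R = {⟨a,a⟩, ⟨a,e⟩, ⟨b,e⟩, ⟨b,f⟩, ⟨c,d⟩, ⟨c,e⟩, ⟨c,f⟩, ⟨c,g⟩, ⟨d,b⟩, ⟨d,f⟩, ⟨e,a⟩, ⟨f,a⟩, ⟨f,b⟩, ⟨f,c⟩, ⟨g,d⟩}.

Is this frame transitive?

Transitive: no — b R e and e R a, but not b R a.

No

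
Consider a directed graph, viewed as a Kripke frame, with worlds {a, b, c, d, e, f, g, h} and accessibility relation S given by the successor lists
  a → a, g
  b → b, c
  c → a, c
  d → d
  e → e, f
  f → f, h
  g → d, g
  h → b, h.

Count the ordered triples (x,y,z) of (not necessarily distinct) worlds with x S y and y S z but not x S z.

6

Enumerating: (a,g,d), (b,c,a), (c,a,g), (e,f,h), (f,h,b), (h,b,c).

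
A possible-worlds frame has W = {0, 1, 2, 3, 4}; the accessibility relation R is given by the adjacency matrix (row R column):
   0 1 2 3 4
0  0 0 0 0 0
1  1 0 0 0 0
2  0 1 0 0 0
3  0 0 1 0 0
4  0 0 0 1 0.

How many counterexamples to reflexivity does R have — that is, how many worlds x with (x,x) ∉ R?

Enumerating: 0, 1, 2, 3, 4.

5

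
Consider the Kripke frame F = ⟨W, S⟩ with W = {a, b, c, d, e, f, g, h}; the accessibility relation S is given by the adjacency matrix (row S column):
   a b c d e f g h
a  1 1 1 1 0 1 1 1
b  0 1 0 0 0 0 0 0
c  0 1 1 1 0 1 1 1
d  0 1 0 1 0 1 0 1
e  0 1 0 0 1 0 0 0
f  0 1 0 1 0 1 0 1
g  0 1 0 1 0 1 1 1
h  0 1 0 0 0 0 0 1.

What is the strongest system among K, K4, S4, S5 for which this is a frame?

S4

Transitive (axiom 4): yes — every two-step S-path is closed by a direct edge.
Reflexive (axiom T): yes — every world is S-related to itself.
Euclidean (axiom 5): no — a S b and a S c, but not b S c.
So F validates K, K4, S4; S5 would additionally require S to be Euclidean. The strongest is S4.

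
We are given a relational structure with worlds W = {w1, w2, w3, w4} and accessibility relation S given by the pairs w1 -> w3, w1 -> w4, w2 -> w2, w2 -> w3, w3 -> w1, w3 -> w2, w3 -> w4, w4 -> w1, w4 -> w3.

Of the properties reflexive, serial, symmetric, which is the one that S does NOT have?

reflexive

Reflexive: no — w1 is not related to itself.
Serial: yes — every world has a successor (e.g. w1 S w3).
Symmetric: yes — every pair in S has its reverse in S.
Only reflexive fails.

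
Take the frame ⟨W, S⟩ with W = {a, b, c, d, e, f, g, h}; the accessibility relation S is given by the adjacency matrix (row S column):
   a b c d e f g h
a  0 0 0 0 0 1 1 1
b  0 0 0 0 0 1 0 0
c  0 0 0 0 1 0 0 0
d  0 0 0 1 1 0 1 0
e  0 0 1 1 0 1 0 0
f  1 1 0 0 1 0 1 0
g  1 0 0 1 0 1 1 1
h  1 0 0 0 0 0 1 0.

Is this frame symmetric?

Symmetric: yes — every pair in S has its reverse in S.

Yes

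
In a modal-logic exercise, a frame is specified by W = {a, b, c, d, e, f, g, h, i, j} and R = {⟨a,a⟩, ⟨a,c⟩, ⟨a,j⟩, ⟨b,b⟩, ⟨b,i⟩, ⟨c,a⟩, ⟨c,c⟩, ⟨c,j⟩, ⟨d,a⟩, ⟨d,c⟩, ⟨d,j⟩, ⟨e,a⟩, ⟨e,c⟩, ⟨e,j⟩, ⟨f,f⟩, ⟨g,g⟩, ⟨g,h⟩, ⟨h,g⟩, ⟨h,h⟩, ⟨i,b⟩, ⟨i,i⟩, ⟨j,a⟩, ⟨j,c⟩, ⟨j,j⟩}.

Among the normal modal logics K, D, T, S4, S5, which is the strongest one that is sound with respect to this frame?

D

Serial (axiom D): yes — every world has a successor (e.g. a R a).
Reflexive (axiom T): no — d is not related to itself.
Transitive (axiom 4): yes — every two-step R-path is closed by a direct edge.
Euclidean (axiom 5): yes — any two successors of a common world are R-related.
So F validates K, D; T would additionally require R to be reflexive. The strongest is D.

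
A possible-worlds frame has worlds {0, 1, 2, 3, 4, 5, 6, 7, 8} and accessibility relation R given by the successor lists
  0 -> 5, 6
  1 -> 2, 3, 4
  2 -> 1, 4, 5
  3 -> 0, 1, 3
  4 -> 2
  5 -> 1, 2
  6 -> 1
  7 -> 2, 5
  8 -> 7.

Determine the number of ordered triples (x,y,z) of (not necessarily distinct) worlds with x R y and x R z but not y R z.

29

Enumerating: (0,5,5), (0,5,6), (0,6,5), (0,6,6), (1,2,2), (1,2,3), (1,3,2), (1,3,4), (1,4,3), (1,4,4), (2,1,1), (2,1,5), … and 17 more.
Total: 29.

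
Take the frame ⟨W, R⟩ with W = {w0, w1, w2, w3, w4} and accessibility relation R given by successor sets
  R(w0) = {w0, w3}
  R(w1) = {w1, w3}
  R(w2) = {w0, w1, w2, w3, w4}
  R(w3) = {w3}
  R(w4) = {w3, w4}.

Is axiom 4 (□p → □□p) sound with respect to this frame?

Yes

The schema 4 characterises exactly the transitive frames.
Transitive: yes — every two-step R-path is closed by a direct edge.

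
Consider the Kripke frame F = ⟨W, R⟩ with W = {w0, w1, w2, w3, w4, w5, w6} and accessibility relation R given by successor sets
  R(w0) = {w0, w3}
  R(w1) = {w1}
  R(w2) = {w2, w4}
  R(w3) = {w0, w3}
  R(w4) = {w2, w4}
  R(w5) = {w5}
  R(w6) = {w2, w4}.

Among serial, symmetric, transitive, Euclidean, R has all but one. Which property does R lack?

symmetric

Serial: yes — every world has a successor (e.g. w0 R w0).
Symmetric: no — w6 R w2 but not w2 R w6.
Transitive: yes — every two-step R-path is closed by a direct edge.
Euclidean: yes — any two successors of a common world are R-related.
Only symmetric fails.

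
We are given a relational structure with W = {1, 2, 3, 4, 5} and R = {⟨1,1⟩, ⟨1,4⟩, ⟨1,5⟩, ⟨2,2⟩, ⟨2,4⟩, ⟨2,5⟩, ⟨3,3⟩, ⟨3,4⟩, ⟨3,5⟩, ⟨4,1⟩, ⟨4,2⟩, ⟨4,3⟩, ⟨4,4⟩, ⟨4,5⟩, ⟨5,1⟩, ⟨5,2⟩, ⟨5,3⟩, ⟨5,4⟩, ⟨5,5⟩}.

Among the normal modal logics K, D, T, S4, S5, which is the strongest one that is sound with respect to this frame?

T

Serial (axiom D): yes — every world has a successor (e.g. 1 R 1).
Reflexive (axiom T): yes — every world is R-related to itself.
Transitive (axiom 4): no — 1 R 4 and 4 R 2, but not 1 R 2.
Euclidean (axiom 5): no — 4 R 1 and 4 R 2, but not 1 R 2.
So F validates K, D, T; S4 would additionally require R to be transitive. The strongest is T.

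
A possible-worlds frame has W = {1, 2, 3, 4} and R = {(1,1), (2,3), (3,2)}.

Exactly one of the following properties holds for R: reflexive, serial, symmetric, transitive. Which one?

Reflexive: no — 2 is not related to itself.
Serial: no — 4 has no R-successor.
Symmetric: yes — every pair in R has its reverse in R.
Transitive: no — 2 R 3 and 3 R 2, but not 2 R 2.
Only symmetric holds.

symmetric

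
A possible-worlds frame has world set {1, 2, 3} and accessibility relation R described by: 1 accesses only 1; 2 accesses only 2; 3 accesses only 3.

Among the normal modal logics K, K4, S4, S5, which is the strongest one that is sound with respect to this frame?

S5

Transitive (axiom 4): yes — every two-step R-path is closed by a direct edge.
Reflexive (axiom T): yes — every world is R-related to itself.
Euclidean (axiom 5): yes — any two successors of a common world are R-related.
So F validates K, K4, S4, S5. The strongest is S5.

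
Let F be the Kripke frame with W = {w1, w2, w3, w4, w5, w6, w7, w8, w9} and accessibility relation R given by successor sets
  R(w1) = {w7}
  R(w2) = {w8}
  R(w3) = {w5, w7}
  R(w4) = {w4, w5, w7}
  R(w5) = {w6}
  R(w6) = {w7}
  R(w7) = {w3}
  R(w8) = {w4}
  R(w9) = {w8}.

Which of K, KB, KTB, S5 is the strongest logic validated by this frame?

Symmetric (axiom B): no — w1 R w7 but not w7 R w1.
Reflexive (axiom T): no — w1 is not related to itself.
Euclidean (axiom 5): no — w3 R w5 and w3 R w7, but not w5 R w7.
So F validates K; KB would additionally require R to be symmetric. The strongest is K.

K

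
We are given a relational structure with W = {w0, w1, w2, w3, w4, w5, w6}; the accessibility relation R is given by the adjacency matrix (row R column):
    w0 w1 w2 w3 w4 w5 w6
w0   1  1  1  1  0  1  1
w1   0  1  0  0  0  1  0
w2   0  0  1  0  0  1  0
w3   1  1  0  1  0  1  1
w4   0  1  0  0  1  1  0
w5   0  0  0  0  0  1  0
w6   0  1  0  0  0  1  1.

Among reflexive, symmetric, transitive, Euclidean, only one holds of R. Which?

reflexive

Reflexive: yes — every world is R-related to itself.
Symmetric: no — w0 R w1 but not w1 R w0.
Transitive: no — w3 R w0 and w0 R w2, but not w3 R w2.
Euclidean: no — w0 R w1 and w0 R w2, but not w1 R w2.
Only reflexive holds.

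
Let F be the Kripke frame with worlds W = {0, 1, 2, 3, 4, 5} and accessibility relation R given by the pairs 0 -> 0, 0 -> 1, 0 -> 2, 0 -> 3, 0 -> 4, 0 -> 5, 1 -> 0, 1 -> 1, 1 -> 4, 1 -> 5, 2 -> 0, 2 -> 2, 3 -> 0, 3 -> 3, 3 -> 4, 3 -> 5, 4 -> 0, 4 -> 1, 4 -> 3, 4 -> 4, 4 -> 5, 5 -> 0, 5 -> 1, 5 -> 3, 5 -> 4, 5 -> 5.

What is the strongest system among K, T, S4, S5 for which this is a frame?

T

Reflexive (axiom T): yes — every world is R-related to itself.
Transitive (axiom 4): no — 1 R 0 and 0 R 2, but not 1 R 2.
Euclidean (axiom 5): no — 0 R 1 and 0 R 2, but not 1 R 2.
So F validates K, T; S4 would additionally require R to be transitive. The strongest is T.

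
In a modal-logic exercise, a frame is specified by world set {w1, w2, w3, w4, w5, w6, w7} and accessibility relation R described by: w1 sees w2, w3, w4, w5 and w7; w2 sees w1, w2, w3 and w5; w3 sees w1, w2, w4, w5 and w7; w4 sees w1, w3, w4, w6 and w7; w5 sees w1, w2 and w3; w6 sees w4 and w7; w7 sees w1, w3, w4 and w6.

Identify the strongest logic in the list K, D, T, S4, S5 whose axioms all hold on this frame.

D

Serial (axiom D): yes — every world has a successor (e.g. w1 R w2).
Reflexive (axiom T): no — w1 is not related to itself.
Transitive (axiom 4): no — w1 R w4 and w4 R w6, but not w1 R w6.
Euclidean (axiom 5): no — w1 R w2 and w1 R w4, but not w2 R w4.
So F validates K, D; T would additionally require R to be reflexive. The strongest is D.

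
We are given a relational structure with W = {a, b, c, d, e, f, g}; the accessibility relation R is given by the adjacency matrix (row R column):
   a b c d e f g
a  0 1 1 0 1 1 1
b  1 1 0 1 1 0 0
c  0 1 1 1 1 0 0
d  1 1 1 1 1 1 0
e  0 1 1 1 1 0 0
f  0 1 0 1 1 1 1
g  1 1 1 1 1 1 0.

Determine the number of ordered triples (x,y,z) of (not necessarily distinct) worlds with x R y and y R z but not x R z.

Enumerating: (a,b,a), (a,b,d), (a,c,d), (a,e,d), (a,f,d), (a,g,a), (a,g,d), (b,a,c), (b,a,f), (b,a,g), (b,d,c), (b,d,f), … and 17 more.
Total: 29.

29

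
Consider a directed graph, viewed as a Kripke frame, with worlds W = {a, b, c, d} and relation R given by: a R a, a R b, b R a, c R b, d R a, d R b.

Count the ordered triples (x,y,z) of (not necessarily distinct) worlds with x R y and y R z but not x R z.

2

Enumerating: (b,a,b), (c,b,a).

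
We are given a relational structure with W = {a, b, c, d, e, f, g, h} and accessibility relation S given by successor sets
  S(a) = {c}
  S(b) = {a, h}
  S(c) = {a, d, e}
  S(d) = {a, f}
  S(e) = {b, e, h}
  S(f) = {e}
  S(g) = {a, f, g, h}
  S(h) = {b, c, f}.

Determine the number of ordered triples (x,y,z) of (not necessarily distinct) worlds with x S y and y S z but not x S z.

28

Enumerating: (a,c,a), (a,c,d), (a,c,e), (b,a,c), (b,h,b), (b,h,c), (b,h,f), (c,a,c), (c,d,f), (c,e,b), (c,e,h), (d,a,c), … and 16 more.
Total: 28.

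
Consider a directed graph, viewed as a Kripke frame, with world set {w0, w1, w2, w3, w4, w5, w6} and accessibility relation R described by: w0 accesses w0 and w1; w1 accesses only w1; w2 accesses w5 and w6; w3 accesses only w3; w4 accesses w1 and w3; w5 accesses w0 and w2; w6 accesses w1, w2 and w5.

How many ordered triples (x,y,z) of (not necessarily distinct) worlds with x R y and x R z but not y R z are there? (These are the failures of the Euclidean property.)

Enumerating: (w0,w1,w0), (w2,w5,w5), (w2,w5,w6), (w2,w6,w6), (w4,w1,w3), (w4,w3,w1), (w5,w0,w2), (w5,w2,w0), (w5,w2,w2), (w6,w1,w2), (w6,w1,w5), (w6,w2,w1), (w6,w2,w2), (w6,w5,w1), (w6,w5,w5).

15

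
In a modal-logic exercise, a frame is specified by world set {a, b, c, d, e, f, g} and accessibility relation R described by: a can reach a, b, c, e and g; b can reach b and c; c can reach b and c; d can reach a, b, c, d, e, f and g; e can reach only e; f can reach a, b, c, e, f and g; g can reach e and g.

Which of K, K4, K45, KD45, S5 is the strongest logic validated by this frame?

Transitive (axiom 4): yes — every two-step R-path is closed by a direct edge.
Euclidean (axiom 5): no — a R b and a R e, but not b R e.
Serial (axiom D): yes — every world has a successor (e.g. a R a).
Reflexive (axiom T): yes — every world is R-related to itself.
So F validates K, K4; K45 would additionally require R to be Euclidean. The strongest is K4.

K4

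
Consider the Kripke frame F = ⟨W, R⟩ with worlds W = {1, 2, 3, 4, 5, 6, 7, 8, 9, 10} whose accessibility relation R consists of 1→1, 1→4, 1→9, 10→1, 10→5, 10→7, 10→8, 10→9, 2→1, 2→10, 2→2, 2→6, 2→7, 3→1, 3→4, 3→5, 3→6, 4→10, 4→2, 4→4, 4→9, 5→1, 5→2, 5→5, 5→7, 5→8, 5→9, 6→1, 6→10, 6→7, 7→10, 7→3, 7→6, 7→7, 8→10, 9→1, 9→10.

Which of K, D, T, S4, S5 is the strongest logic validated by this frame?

Serial (axiom D): yes — every world has a successor (e.g. 1 R 1).
Reflexive (axiom T): no — 3 is not related to itself.
Transitive (axiom 4): no — 1 R 4 and 4 R 10, but not 1 R 10.
Euclidean (axiom 5): no — 1 R 9 and 1 R 4, but not 9 R 4.
So F validates K, D; T would additionally require R to be reflexive. The strongest is D.

D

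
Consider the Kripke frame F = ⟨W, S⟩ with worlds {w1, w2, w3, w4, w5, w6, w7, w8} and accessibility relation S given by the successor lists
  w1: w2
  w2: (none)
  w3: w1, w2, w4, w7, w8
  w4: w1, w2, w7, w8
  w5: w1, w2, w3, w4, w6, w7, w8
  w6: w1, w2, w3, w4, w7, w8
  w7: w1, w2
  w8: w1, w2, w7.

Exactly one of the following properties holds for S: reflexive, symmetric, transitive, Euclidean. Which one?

Reflexive: no — w1 is not related to itself.
Symmetric: no — w1 S w2 but not w2 S w1.
Transitive: yes — every two-step S-path is closed by a direct edge.
Euclidean: no — w3 S w1 and w3 S w4, but not w1 S w4.
Only transitive holds.

transitive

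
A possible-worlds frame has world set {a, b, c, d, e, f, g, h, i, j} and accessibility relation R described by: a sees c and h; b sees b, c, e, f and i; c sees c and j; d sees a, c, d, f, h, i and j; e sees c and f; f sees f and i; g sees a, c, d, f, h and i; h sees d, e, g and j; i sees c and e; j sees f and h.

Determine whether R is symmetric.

Symmetric: no — a R c but not c R a.

No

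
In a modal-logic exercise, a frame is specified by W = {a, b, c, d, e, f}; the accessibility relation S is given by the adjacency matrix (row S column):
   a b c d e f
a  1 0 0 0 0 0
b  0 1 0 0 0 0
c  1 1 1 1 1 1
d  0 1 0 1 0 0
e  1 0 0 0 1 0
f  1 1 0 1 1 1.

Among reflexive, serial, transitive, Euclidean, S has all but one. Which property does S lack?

Reflexive: yes — every world is S-related to itself.
Serial: yes — every world has a successor (e.g. a S a).
Transitive: yes — every two-step S-path is closed by a direct edge.
Euclidean: no — c S a and c S b, but not a S b.
Only Euclidean fails.

Euclidean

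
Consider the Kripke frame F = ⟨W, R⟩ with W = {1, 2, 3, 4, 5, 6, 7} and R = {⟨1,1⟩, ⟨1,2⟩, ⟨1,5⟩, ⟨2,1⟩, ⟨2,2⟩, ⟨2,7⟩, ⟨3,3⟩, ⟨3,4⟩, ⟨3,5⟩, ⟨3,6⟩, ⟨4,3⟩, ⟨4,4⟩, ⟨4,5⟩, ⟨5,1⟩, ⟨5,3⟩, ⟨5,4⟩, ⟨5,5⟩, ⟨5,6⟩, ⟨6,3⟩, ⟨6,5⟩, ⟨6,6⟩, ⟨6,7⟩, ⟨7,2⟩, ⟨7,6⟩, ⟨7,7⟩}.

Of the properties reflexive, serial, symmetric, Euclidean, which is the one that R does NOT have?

Euclidean

Reflexive: yes — every world is R-related to itself.
Serial: yes — every world has a successor (e.g. 1 R 1).
Symmetric: yes — every pair in R has its reverse in R.
Euclidean: no — 1 R 2 and 1 R 5, but not 2 R 5.
Only Euclidean fails.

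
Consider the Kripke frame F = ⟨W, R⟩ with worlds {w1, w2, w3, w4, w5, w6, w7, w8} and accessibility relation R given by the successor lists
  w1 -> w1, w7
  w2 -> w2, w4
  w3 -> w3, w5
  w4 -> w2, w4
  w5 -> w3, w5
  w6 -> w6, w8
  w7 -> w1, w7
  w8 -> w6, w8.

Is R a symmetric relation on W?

Symmetric: yes — every pair in R has its reverse in R.

Yes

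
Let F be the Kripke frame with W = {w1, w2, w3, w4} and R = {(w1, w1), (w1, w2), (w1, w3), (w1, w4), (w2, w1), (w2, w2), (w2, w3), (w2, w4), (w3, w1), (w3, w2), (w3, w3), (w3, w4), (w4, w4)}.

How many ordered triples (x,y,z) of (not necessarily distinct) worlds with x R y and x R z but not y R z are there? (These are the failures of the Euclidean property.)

9

Enumerating: (w1,w4,w1), (w1,w4,w2), (w1,w4,w3), (w2,w4,w1), (w2,w4,w2), (w2,w4,w3), (w3,w4,w1), (w3,w4,w2), (w3,w4,w3).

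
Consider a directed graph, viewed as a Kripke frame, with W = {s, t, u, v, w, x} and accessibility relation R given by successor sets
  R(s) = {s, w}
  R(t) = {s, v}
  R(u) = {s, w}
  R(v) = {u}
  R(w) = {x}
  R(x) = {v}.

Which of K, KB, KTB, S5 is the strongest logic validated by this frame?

Symmetric (axiom B): no — s R w but not w R s.
Reflexive (axiom T): no — t is not related to itself.
Euclidean (axiom 5): no — t R s and t R v, but not s R v.
So F validates K; KB would additionally require R to be symmetric. The strongest is K.

K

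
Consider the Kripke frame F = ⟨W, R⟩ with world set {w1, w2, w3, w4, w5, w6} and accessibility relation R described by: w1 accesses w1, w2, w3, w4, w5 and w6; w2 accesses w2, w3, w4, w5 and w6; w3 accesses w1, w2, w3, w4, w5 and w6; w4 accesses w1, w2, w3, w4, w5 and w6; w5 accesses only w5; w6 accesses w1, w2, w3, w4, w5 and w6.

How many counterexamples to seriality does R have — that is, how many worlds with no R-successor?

0

R is serial; there are no such worlds.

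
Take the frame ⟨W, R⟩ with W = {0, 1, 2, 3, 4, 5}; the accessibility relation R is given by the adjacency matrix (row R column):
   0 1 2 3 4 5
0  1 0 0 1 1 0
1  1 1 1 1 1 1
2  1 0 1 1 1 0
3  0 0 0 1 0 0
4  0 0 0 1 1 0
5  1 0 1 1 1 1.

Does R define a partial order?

Reflexive: yes — every world is R-related to itself.
Transitive: yes — every two-step R-path is closed by a direct edge.
Antisymmetric: yes — no distinct pair is related both ways.
So R is a partial order.

Yes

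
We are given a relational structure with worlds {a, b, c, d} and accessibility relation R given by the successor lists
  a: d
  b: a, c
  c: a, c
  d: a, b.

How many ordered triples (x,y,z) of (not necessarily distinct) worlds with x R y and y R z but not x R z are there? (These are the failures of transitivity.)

Enumerating: (a,d,a), (a,d,b), (b,a,d), (c,a,d), (d,a,d), (d,b,c).

6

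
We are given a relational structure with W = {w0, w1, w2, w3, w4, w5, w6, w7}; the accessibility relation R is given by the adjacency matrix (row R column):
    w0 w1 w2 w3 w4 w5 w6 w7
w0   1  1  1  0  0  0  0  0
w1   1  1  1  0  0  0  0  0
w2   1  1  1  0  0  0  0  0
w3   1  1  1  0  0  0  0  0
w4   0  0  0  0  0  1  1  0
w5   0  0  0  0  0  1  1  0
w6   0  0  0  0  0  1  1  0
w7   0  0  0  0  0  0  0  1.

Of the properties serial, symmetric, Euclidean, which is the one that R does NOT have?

Serial: yes — every world has a successor (e.g. w0 R w0).
Symmetric: no — w3 R w0 but not w0 R w3.
Euclidean: yes — any two successors of a common world are R-related.
Only symmetric fails.

symmetric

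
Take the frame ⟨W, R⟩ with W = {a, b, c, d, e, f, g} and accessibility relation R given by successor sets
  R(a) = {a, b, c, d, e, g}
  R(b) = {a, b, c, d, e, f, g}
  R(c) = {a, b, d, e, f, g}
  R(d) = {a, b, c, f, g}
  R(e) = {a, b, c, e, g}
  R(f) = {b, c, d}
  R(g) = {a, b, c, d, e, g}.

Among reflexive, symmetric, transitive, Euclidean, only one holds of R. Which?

symmetric

Reflexive: no — c is not related to itself.
Symmetric: yes — every pair in R has its reverse in R.
Transitive: no — a R b and b R f, but not a R f.
Euclidean: no — a R d and a R e, but not d R e.
Only symmetric holds.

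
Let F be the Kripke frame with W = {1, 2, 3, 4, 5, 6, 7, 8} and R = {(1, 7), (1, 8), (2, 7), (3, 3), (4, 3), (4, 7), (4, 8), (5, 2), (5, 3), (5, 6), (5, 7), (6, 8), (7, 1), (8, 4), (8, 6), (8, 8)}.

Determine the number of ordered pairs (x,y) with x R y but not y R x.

8

Enumerating: (1,8), (2,7), (4,3), (4,7), (5,2), (5,3), (5,6), (5,7).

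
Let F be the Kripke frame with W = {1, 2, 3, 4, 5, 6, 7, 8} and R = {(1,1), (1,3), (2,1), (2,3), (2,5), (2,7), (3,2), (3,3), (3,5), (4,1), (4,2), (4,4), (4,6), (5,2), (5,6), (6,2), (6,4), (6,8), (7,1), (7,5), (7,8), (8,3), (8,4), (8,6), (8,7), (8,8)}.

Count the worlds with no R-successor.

0

R is serial; there are no such worlds.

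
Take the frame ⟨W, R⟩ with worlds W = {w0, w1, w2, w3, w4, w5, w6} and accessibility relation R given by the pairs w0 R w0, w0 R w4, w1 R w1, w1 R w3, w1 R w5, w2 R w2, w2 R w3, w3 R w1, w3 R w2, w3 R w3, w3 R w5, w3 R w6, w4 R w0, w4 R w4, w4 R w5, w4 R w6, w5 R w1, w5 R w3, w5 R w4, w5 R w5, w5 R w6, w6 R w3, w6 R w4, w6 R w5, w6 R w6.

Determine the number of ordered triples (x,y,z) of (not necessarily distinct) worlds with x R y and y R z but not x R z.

Enumerating: (w0,w4,w5), (w0,w4,w6), (w1,w3,w2), (w1,w3,w6), (w1,w5,w4), (w1,w5,w6), (w2,w3,w1), (w2,w3,w5), (w2,w3,w6), (w3,w5,w4), (w3,w6,w4), (w4,w5,w1), … and 8 more.
Total: 20.

20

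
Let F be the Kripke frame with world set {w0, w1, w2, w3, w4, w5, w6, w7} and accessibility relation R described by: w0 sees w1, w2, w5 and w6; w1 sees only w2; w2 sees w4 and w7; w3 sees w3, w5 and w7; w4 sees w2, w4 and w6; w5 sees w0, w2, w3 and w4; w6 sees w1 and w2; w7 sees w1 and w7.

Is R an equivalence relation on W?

No

Reflexive: no — w0 is not related to itself.
Symmetric: no — w0 R w1 but not w1 R w0.
Transitive: no — w0 R w2 and w2 R w4, but not w0 R w4.
So R is not an equivalence relation.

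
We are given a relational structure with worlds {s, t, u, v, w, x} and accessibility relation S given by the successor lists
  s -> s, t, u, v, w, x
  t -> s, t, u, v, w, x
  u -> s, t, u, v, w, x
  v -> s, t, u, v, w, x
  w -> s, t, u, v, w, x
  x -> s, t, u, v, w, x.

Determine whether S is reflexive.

Yes

Reflexive: yes — every world is S-related to itself.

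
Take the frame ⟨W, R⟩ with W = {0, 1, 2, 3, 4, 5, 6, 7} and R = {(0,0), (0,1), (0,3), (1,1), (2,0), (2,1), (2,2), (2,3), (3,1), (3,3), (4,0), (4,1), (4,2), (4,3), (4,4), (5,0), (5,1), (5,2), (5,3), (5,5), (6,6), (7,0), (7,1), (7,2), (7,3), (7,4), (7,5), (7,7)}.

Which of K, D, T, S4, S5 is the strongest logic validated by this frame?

Serial (axiom D): yes — every world has a successor (e.g. 0 R 0).
Reflexive (axiom T): yes — every world is R-related to itself.
Transitive (axiom 4): yes — every two-step R-path is closed by a direct edge.
Euclidean (axiom 5): no — 0 R 1 and 0 R 3, but not 1 R 3.
So F validates K, D, T, S4; S5 would additionally require R to be Euclidean. The strongest is S4.

S4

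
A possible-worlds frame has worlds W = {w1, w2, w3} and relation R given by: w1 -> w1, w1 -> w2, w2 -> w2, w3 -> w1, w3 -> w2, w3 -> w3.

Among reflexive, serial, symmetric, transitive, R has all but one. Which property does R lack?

Reflexive: yes — every world is R-related to itself.
Serial: yes — every world has a successor (e.g. w1 R w1).
Symmetric: no — w1 R w2 but not w2 R w1.
Transitive: yes — every two-step R-path is closed by a direct edge.
Only symmetric fails.

symmetric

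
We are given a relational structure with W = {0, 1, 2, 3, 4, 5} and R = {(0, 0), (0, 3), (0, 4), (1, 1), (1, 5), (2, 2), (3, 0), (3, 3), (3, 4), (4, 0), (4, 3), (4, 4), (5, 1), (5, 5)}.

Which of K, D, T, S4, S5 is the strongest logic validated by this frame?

S5

Serial (axiom D): yes — every world has a successor (e.g. 0 R 0).
Reflexive (axiom T): yes — every world is R-related to itself.
Transitive (axiom 4): yes — every two-step R-path is closed by a direct edge.
Euclidean (axiom 5): yes — any two successors of a common world are R-related.
So F validates K, D, T, S4, S5. The strongest is S5.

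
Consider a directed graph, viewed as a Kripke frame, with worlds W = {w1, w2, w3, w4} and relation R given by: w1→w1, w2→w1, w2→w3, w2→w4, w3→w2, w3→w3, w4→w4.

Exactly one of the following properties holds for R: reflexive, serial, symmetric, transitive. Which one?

Reflexive: no — w2 is not related to itself.
Serial: yes — every world has a successor (e.g. w1 R w1).
Symmetric: no — w2 R w1 but not w1 R w2.
Transitive: no — w3 R w2 and w2 R w1, but not w3 R w1.
Only serial holds.

serial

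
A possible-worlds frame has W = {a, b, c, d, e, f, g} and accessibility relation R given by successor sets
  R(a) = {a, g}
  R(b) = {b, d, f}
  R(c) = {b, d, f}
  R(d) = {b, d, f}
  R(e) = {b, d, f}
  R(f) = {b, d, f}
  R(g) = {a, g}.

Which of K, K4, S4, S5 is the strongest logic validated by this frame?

Transitive (axiom 4): yes — every two-step R-path is closed by a direct edge.
Reflexive (axiom T): no — c is not related to itself.
Euclidean (axiom 5): yes — any two successors of a common world are R-related.
So F validates K, K4; S4 would additionally require R to be reflexive. The strongest is K4.

K4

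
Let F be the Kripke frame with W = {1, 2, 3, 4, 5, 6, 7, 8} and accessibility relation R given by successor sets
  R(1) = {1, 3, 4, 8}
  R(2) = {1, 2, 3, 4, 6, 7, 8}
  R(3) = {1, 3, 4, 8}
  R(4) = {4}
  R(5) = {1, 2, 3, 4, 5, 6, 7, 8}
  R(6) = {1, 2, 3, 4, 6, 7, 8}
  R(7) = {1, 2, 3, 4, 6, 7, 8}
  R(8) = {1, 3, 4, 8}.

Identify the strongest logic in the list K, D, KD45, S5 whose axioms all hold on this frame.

Serial (axiom D): yes — every world has a successor (e.g. 1 R 1).
Euclidean (axiom 5): no — 1 R 4 and 1 R 3, but not 4 R 3.
Transitive (axiom 4): yes — every two-step R-path is closed by a direct edge.
Reflexive (axiom T): yes — every world is R-related to itself.
So F validates K, D; KD45 would additionally require R to be Euclidean. The strongest is D.

D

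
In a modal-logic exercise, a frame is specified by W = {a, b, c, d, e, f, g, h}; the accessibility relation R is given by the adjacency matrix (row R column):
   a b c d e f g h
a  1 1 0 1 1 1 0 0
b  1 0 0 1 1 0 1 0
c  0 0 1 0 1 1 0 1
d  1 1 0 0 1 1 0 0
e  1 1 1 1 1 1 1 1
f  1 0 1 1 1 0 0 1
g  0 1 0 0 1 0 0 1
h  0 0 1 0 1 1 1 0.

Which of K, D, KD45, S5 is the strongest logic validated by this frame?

Serial (axiom D): yes — every world has a successor (e.g. a R a).
Euclidean (axiom 5): no — a R b and a R f, but not b R f.
Transitive (axiom 4): no — a R b and b R g, but not a R g.
Reflexive (axiom T): no — b is not related to itself.
So F validates K, D; KD45 would additionally require R to be Euclidean and transitive. The strongest is D.

D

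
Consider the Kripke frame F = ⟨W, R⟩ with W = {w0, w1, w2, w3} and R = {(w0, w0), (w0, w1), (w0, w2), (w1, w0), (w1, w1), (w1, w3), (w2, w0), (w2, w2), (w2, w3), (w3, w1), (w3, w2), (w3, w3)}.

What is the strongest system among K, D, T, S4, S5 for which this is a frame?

T

Serial (axiom D): yes — every world has a successor (e.g. w0 R w0).
Reflexive (axiom T): yes — every world is R-related to itself.
Transitive (axiom 4): no — w0 R w1 and w1 R w3, but not w0 R w3.
Euclidean (axiom 5): no — w0 R w1 and w0 R w2, but not w1 R w2.
So F validates K, D, T; S4 would additionally require R to be transitive. The strongest is T.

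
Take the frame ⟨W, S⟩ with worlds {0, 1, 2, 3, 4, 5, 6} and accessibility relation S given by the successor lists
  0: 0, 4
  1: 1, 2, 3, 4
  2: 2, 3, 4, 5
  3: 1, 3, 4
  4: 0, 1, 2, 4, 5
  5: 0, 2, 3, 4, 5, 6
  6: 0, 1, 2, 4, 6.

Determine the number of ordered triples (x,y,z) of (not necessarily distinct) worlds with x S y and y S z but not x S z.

26

Enumerating: (0,4,1), (0,4,2), (0,4,5), (1,2,5), (1,4,0), (1,4,5), (2,3,1), (2,4,0), (2,4,1), (2,5,0), (2,5,6), (3,1,2), … and 14 more.
Total: 26.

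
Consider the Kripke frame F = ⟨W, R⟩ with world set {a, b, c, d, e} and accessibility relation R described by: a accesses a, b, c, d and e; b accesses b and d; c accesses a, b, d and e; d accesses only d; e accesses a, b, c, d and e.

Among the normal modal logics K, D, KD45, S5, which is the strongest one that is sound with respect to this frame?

D

Serial (axiom D): yes — every world has a successor (e.g. a R a).
Euclidean (axiom 5): no — a R b and a R c, but not b R c.
Transitive (axiom 4): no — c R a and a R c, but not c R c.
Reflexive (axiom T): no — c is not related to itself.
So F validates K, D; KD45 would additionally require R to be Euclidean and transitive. The strongest is D.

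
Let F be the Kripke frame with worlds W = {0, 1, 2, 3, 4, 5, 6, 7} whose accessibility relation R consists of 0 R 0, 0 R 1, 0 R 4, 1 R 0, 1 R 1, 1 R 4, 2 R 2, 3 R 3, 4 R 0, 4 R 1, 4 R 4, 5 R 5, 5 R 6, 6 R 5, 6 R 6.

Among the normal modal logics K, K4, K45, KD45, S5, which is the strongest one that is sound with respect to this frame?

K45

Transitive (axiom 4): yes — every two-step R-path is closed by a direct edge.
Euclidean (axiom 5): yes — any two successors of a common world are R-related.
Serial (axiom D): no — 7 has no R-successor.
Reflexive (axiom T): no — 7 is not related to itself.
So F validates K, K4, K45; KD45 would additionally require R to be serial. The strongest is K45.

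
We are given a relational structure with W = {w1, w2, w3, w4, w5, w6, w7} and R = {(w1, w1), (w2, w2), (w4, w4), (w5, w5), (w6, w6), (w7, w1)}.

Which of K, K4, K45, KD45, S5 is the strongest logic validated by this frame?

Transitive (axiom 4): yes — every two-step R-path is closed by a direct edge.
Euclidean (axiom 5): yes — any two successors of a common world are R-related.
Serial (axiom D): no — w3 has no R-successor.
Reflexive (axiom T): no — w3 is not related to itself.
So F validates K, K4, K45; KD45 would additionally require R to be serial. The strongest is K45.

K45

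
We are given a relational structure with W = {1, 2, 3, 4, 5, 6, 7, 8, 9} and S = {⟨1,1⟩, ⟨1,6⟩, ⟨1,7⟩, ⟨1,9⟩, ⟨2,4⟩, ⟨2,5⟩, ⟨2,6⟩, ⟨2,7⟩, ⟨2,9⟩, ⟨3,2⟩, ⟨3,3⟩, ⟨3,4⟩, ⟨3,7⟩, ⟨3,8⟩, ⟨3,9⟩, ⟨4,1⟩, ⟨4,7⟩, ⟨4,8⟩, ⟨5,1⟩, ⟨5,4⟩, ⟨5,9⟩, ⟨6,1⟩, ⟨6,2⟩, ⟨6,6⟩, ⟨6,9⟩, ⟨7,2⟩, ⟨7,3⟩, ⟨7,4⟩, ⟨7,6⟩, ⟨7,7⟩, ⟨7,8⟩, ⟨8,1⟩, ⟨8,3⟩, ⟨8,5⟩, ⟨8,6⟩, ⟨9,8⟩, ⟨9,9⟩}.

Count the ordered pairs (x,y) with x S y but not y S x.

20

Enumerating: (1,7), (1,9), (2,4), (2,5), (2,9), (3,2), (3,4), (3,9), (4,1), (4,8), (5,1), (5,4), … and 8 more.
Total: 20.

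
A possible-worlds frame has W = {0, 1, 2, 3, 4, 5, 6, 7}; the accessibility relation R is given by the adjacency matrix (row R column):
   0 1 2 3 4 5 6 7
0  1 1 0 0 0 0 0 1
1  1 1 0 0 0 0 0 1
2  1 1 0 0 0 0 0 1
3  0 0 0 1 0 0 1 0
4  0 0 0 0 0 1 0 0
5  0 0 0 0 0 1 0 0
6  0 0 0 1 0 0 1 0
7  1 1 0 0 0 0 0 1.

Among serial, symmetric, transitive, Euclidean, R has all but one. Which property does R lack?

Serial: yes — every world has a successor (e.g. 0 R 0).
Symmetric: no — 2 R 0 but not 0 R 2.
Transitive: yes — every two-step R-path is closed by a direct edge.
Euclidean: yes — any two successors of a common world are R-related.
Only symmetric fails.

symmetric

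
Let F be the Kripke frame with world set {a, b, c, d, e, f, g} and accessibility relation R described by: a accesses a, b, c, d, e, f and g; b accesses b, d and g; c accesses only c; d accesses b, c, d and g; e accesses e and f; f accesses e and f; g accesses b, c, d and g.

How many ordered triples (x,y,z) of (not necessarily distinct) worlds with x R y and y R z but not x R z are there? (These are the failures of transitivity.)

2

Enumerating: (b,d,c), (b,g,c).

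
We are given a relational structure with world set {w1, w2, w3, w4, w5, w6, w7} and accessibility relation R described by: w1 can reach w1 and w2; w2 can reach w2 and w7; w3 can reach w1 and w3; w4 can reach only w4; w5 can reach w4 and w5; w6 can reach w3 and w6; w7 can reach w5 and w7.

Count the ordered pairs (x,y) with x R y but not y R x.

6

Enumerating: (w1,w2), (w2,w7), (w3,w1), (w5,w4), (w6,w3), (w7,w5).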